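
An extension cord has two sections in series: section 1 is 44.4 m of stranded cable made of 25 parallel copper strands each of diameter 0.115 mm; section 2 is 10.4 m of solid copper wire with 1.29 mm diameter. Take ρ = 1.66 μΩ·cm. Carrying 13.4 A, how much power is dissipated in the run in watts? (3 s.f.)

533 W

ρ = 1.66 μΩ·cm = 1.66×10^-8 Ω·m
Section 1: A_strand = π(5.7500e-05)² = 1.039e-08 m²; R₁ = ρL/(N·A_s) = (1.66×10^-8)(44.4)/(25×1.039e-08) = 2.838 Ω
Section 2: A = π(d/2)² = π(6.4500e-04 m)² = 1.307e-06 m²
R₂ = (1.66×10^-8)(10.4)/(1.307e-06) = 0.1321 Ω
R = R₁ + R₂ = 2.97 Ω
P = I²R = (13.4)² × 2.97 = 533 W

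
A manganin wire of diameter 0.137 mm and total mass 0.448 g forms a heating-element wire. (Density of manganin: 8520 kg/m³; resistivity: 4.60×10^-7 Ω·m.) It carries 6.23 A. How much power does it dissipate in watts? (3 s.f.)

4320 W

A = π(d/2)² = π(6.8500e-05 m)² = 1.4741e-08 m²
L = m/(density·A) = 4.480×10^-4/(8520×1.4741e-08) = 3.567 m
R = ρL/A = (4.60×10^-7)(3.567)/(1.4741e-08) = 111.3 Ω
P = I²R = (6.23)² × 111.3 = 4320 W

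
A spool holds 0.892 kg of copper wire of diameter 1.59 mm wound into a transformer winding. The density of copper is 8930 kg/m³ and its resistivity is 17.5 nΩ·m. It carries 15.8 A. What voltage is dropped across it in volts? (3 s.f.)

ρ = 17.5 nΩ·m = 1.75×10^-8 Ω·m
A = π(d/2)² = π(7.9500e-04 m)² = 1.9856e-06 m²
L = m/(density·A) = 0.892/(8930×1.9856e-06) = 50.31 m
R = ρL/A = (1.75×10^-8)(50.31)/(1.9856e-06) = 0.4434 Ω
V = IR = 15.8 × 0.4434 = 7.01 V

7.01 V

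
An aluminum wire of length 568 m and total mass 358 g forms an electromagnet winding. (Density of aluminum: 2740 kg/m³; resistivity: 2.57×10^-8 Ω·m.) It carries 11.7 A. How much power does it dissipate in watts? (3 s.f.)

A = m/(density·L) = 0.358/(2740×568) = 2.3003e-07 m²
R = ρL/A = (2.57×10^-8)(568)/(2.3003e-07) = 63.46 Ω
P = I²R = (11.7)² × 63.46 = 8690 W

8690 W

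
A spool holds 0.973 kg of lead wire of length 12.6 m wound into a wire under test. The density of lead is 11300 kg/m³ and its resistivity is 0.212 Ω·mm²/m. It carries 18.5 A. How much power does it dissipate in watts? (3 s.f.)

134 W

ρ = 0.212 Ω·mm²/m = 2.12×10^-7 Ω·m
A = m/(density·L) = 0.973/(11300×12.6) = 6.8338e-06 m²
R = ρL/A = (2.12×10^-7)(12.6)/(6.8338e-06) = 0.3909 Ω
P = I²R = (18.5)² × 0.3909 = 134 W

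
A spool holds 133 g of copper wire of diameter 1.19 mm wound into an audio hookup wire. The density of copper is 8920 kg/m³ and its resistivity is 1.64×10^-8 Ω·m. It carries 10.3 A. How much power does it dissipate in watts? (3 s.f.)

A = π(d/2)² = π(5.9500e-04 m)² = 1.1122e-06 m²
L = m/(density·A) = 0.133/(8920×1.1122e-06) = 13.41 m
R = ρL/A = (1.64×10^-8)(13.41)/(1.1122e-06) = 0.1977 Ω
P = I²R = (10.3)² × 0.1977 = 21.0 W

21.0 W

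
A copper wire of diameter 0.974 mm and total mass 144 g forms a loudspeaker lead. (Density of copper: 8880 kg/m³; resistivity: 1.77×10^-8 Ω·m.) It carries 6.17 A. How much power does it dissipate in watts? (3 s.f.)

A = π(d/2)² = π(4.8700e-04 m)² = 7.4509e-07 m²
L = m/(density·A) = 0.144/(8880×7.4509e-07) = 21.76 m
R = ρL/A = (1.77×10^-8)(21.76)/(7.4509e-07) = 0.517 Ω
P = I²R = (6.17)² × 0.517 = 19.7 W

19.7 W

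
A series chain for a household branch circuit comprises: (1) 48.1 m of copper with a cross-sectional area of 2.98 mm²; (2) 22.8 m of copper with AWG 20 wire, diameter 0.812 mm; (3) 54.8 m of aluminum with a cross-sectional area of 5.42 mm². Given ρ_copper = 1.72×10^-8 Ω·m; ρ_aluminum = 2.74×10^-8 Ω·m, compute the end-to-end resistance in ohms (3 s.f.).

1.31 Ω

Seg 1: A = 2.98 mm² = 2.980e-06 m²
R_1 = (1.72×10^-8)(48.1)/(2.980e-06) = 0.2776 Ω
Seg 2: A = π(0.812/2 mm)² = π(4.0600e-04 m)² = 5.178e-07 m²
R_2 = (1.72×10^-8)(22.8)/(5.178e-07) = 0.7573 Ω
Seg 3: A = 5.42 mm² = 5.420e-06 m²
R_3 = (2.74×10^-8)(54.8)/(5.420e-06) = 0.277 Ω
R_total = R_1 + R_2 + R_3 = 1.31 Ω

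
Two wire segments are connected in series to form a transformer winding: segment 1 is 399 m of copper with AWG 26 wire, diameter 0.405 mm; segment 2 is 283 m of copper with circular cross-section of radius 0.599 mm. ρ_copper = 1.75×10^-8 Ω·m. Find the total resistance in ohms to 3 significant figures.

Segment 1: A = π(0.405/2 mm)² = π(2.0250e-04 m)² = 1.288e-07 m²
R₁ = ρL/A = (1.75×10^-8)(399)/(1.288e-07) = 54.2 Ω
Segment 2: A = πr² = π(5.9900e-04 m)² = 1.127e-06 m²
R₂ = (1.75×10^-8)(283)/(1.127e-06) = 4.394 Ω
R = R₁ + R₂ = 58.6 Ω

58.6 Ω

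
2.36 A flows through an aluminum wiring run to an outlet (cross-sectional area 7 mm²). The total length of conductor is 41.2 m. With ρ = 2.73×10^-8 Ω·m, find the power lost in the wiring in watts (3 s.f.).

0.895 W

A = 7 mm² = 7.000e-06 m²
R = ρL/A = (2.73×10^-8)(41.2)/(7.000e-06) = 0.1607 Ω
P = I²R = (2.36)² × 0.1607 = 0.895 W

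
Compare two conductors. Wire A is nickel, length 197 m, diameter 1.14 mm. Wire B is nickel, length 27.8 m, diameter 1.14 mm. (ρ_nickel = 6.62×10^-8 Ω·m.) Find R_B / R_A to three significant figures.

R ∝ ρL/d², so R_B/R_A = (L_B/L_A)
= (27.8/197) = 0.141

0.141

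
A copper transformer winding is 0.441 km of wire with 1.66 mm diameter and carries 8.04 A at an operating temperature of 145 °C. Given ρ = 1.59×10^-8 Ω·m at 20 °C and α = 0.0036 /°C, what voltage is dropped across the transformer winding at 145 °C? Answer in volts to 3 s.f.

A = π(d/2)² = π(8.3000e-04 m)² = 2.164e-06 m²
R₍20₎ = ρL/A = (1.59×10^-8)(441)/(2.164e-06) = 3.24 Ω
R₍145₎ = R₍20₎(1 + αΔT) = 3.24 × (1 + 0.0036×125) = 4.698 Ω
V = IR = 8.04 × 4.698 = 37.8 V

37.8 V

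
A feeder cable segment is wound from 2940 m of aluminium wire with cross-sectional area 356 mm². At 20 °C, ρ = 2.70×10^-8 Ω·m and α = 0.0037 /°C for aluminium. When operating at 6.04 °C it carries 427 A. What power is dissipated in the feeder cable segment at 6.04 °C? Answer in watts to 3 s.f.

A = 356 mm² = 3.560e-04 m²
R₍20₎ = ρL/A = (2.70×10^-8)(2940)/(3.560e-04) = 0.223 Ω
R₍6.04₎ = R₍20₎(1 + αΔT) = 0.223 × (1 + 0.0037×-14) = 0.2115 Ω
P = I²R = (427)² × 0.2115 = 38600 W

38600 W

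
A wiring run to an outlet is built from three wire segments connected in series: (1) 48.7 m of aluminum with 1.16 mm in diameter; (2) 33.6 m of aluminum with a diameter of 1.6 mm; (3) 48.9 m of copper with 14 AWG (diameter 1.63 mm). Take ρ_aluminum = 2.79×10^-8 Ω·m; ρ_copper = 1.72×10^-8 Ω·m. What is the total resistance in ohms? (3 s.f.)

2.15 Ω

Seg 1: A = π(d/2)² = π(5.8000e-04 m)² = 1.057e-06 m²
R_1 = (2.79×10^-8)(48.7)/(1.057e-06) = 1.286 Ω
Seg 2: A = π(d/2)² = π(8.0000e-04 m)² = 2.011e-06 m²
R_2 = (2.79×10^-8)(33.6)/(2.011e-06) = 0.4662 Ω
Seg 3: A = π(1.63/2 mm)² = π(8.1500e-04 m)² = 2.087e-06 m²
R_3 = (1.72×10^-8)(48.9)/(2.087e-06) = 0.4031 Ω
R_total = R_1 + R_2 + R_3 = 2.15 Ω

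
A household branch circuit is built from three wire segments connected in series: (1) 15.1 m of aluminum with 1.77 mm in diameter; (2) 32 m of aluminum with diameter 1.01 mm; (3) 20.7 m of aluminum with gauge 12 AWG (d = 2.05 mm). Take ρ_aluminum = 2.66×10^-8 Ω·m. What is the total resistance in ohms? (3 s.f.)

1.39 Ω

Seg 1: A = π(d/2)² = π(8.8500e-04 m)² = 2.461e-06 m²
R_1 = (2.66×10^-8)(15.1)/(2.461e-06) = 0.1632 Ω
Seg 2: A = π(d/2)² = π(5.0500e-04 m)² = 8.012e-07 m²
R_2 = (2.66×10^-8)(32)/(8.012e-07) = 1.062 Ω
Seg 3: A = π(2.05/2 mm)² = π(1.0250e-03 m)² = 3.301e-06 m²
R_3 = (2.66×10^-8)(20.7)/(3.301e-06) = 0.1668 Ω
R_total = R_1 + R_2 + R_3 = 1.39 Ω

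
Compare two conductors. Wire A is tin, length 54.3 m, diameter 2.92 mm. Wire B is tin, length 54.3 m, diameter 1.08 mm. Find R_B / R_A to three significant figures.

R ∝ ρL/d², so R_B/R_A = (d_A/d_B)²
= (2.92/1.08)² = 7.31

7.31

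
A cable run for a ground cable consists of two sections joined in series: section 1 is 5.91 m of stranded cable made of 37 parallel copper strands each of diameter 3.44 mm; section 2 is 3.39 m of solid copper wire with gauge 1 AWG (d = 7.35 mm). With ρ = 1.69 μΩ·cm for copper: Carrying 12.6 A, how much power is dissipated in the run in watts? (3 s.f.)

0.260 W

ρ = 1.69 μΩ·cm = 1.69×10^-8 Ω·m
Section 1: A_strand = π(1.7200e-03)² = 9.294e-06 m²; R₁ = ρL/(N·A_s) = (1.69×10^-8)(5.91)/(37×9.294e-06) = 2.904×10^-4 Ω
Section 2: A = π(7.35/2 mm)² = π(3.6750e-03 m)² = 4.243e-05 m²
R₂ = (1.69×10^-8)(3.39)/(4.243e-05) = 0.00135 Ω
R = R₁ + R₂ = 0.001641 Ω
P = I²R = (12.6)² × 0.001641 = 0.260 W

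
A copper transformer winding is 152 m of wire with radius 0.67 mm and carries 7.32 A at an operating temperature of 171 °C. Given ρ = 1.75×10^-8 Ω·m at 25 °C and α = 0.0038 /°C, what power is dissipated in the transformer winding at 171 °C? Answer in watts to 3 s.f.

A = πr² = π(6.7000e-04 m)² = 1.410e-06 m²
R₍25₎ = ρL/A = (1.75×10^-8)(152)/(1.410e-06) = 1.886 Ω
R₍171₎ = R₍25₎(1 + αΔT) = 1.886 × (1 + 0.0038×146) = 2.933 Ω
P = I²R = (7.32)² × 2.933 = 157 W

157 W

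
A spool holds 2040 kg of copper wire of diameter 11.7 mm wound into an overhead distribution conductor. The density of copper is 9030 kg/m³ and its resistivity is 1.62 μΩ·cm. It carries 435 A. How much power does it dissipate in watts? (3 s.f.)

59900 W

ρ = 1.62 μΩ·cm = 1.62×10^-8 Ω·m
A = π(d/2)² = π(5.8500e-03 m)² = 1.0751e-04 m²
L = m/(density·A) = 2040/(9030×1.0751e-04) = 2101 m
R = ρL/A = (1.62×10^-8)(2101)/(1.0751e-04) = 0.3166 Ω
P = I²R = (435)² × 0.3166 = 59900 W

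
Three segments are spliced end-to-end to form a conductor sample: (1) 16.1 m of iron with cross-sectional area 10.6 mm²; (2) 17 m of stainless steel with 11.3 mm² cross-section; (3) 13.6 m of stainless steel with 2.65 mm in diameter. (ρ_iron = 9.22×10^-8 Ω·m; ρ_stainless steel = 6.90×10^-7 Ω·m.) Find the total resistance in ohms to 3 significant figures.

Seg 1: A = 10.6 mm² = 1.060e-05 m²
R_1 = (9.22×10^-8)(16.1)/(1.060e-05) = 0.14 Ω
Seg 2: A = 11.3 mm² = 1.130e-05 m²
R_2 = (6.90×10^-7)(17)/(1.130e-05) = 1.038 Ω
Seg 3: A = π(d/2)² = π(1.3250e-03 m)² = 5.515e-06 m²
R_3 = (6.90×10^-7)(13.6)/(5.515e-06) = 1.701 Ω
R_total = R_1 + R_2 + R_3 = 2.88 Ω

2.88 Ω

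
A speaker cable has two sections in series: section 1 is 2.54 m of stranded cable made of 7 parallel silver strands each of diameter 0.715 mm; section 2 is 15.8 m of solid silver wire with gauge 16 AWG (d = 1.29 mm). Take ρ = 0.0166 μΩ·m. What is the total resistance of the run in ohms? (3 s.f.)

ρ = 0.0166 μΩ·m = 1.66×10^-8 Ω·m
Section 1: A_strand = π(3.5750e-04)² = 4.015e-07 m²; R₁ = ρL/(N·A_s) = (1.66×10^-8)(2.54)/(7×4.015e-07) = 0.015 Ω
Section 2: A = π(1.29/2 mm)² = π(6.4500e-04 m)² = 1.307e-06 m²
R₂ = (1.66×10^-8)(15.8)/(1.307e-06) = 0.2007 Ω
R = R₁ + R₂ = 0.216 Ω

0.216 Ω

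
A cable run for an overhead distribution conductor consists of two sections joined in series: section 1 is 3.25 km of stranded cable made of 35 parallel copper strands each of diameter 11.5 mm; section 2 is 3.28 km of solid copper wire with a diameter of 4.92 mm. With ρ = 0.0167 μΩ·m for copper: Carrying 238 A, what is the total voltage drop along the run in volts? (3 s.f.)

ρ = 0.0167 μΩ·m = 1.67×10^-8 Ω·m
Section 1: A_strand = π(5.7500e-03)² = 1.039e-04 m²; R₁ = ρL/(N·A_s) = (1.67×10^-8)(3250)/(35×1.039e-04) = 0.01493 Ω
Section 2: A = π(d/2)² = π(2.4600e-03 m)² = 1.901e-05 m²
R₂ = (1.67×10^-8)(3280)/(1.901e-05) = 2.881 Ω
R = R₁ + R₂ = 2.896 Ω
V = IR = 238 × 2.896 = 689 V

689 V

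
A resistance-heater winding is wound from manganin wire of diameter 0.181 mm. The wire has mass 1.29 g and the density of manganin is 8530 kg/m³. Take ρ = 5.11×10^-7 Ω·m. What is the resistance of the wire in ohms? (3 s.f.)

117 Ω

A = π(d/2)² = π(9.0500e-05 m)² = 2.5730e-08 m²
L = m/(density·A) = 0.00129/(8530×2.5730e-08) = 5.878 m
R = ρL/A = (5.11×10^-7)(5.878)/(2.5730e-08) = 117 Ω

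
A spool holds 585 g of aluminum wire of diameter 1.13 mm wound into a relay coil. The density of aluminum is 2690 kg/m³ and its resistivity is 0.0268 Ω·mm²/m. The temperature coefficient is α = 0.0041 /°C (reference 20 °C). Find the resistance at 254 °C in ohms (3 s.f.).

11.4 Ω

ρ = 0.0268 Ω·mm²/m = 2.68×10^-8 Ω·m
A = π(d/2)² = π(5.6500e-04 m)² = 1.0029e-06 m²
L = m/(density·A) = 0.585/(2690×1.0029e-06) = 216.8 m
R = ρL/A = (2.68×10^-8)(216.8)/(1.0029e-06) = 5.795 Ω
R(254 °C) = 5.795 × (1 + 0.0041×234) = 11.4 Ω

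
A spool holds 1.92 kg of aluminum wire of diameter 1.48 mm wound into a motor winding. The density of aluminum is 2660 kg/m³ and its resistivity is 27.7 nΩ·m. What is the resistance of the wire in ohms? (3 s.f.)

ρ = 27.7 nΩ·m = 2.77×10^-8 Ω·m
A = π(d/2)² = π(7.4000e-04 m)² = 1.7203e-06 m²
L = m/(density·A) = 1.92/(2660×1.7203e-06) = 419.6 m
R = ρL/A = (2.77×10^-8)(419.6)/(1.7203e-06) = 6.76 Ω

6.76 Ω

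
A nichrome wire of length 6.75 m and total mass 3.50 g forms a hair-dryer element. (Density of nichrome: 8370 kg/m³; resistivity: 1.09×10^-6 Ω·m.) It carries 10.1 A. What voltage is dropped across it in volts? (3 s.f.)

1200 V

A = m/(density·L) = 0.0035/(8370×6.75) = 6.1950e-08 m²
R = ρL/A = (1.09×10^-6)(6.75)/(6.1950e-08) = 118.8 Ω
V = IR = 10.1 × 118.8 = 1200 V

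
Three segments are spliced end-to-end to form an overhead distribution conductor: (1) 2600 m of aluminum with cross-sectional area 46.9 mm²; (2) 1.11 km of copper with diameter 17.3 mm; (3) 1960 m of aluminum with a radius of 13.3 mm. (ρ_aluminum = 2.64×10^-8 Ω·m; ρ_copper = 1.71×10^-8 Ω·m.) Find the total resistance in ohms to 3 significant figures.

1.64 Ω

Seg 1: A = 46.9 mm² = 4.690e-05 m²
R_1 = (2.64×10^-8)(2600)/(4.690e-05) = 1.464 Ω
Seg 2: A = π(d/2)² = π(8.6500e-03 m)² = 2.351e-04 m²
R_2 = (1.71×10^-8)(1110)/(2.351e-04) = 0.08075 Ω
Seg 3: A = πr² = π(1.3300e-02 m)² = 5.557e-04 m²
R_3 = (2.64×10^-8)(1960)/(5.557e-04) = 0.09311 Ω
R_total = R_1 + R_2 + R_3 = 1.64 Ω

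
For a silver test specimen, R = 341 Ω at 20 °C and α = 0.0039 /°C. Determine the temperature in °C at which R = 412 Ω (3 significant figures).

R = R₀(1 + α(T − T₀)) ⇒ T = T₀ + (R/R₀ − 1)/α
T = 20 + (412/341 − 1)/0.0039 = 20 + (0.2082)/0.0039 = 73.4 °C

73.4 °C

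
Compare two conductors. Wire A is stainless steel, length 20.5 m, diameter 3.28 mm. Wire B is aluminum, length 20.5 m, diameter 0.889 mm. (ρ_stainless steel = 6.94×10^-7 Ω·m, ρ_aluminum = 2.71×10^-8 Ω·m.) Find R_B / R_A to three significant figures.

R ∝ ρL/d², so R_B/R_A = (ρ_B/ρ_A) × (d_A/d_B)²
= (2.71×10^-8/6.94×10^-7) × (3.28/0.889)² = 0.532

0.532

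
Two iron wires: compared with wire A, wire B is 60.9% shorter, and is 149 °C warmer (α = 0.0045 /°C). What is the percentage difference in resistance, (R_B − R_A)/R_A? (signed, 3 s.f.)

-34.7%

R ∝ ρL/d² with ρ ∝ (1+αΔT), so R_B/R_A = (1 − 60.9/100) × (1 + 0.0045×149)
= 0.391 × 1.671 = 0.6532
(R_B − R_A)/R_A = 0.6532 − 1 = -34.7%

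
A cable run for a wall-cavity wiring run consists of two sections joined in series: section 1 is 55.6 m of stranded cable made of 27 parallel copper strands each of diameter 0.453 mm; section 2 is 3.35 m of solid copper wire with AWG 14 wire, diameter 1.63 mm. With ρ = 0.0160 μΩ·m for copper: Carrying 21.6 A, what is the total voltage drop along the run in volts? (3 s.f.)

4.97 V

ρ = 0.0160 μΩ·m = 1.60×10^-8 Ω·m
Section 1: A_strand = π(2.2650e-04)² = 1.612e-07 m²; R₁ = ρL/(N·A_s) = (1.60×10^-8)(55.6)/(27×1.612e-07) = 0.2044 Ω
Section 2: A = π(1.63/2 mm)² = π(8.1500e-04 m)² = 2.087e-06 m²
R₂ = (1.60×10^-8)(3.35)/(2.087e-06) = 0.02569 Ω
R = R₁ + R₂ = 0.2301 Ω
V = IR = 21.6 × 0.2301 = 4.97 V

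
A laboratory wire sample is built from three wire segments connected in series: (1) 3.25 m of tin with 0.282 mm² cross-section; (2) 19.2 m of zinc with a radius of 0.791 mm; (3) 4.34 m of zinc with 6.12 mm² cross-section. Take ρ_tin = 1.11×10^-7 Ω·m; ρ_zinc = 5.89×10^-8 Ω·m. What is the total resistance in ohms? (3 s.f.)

Seg 1: A = 0.282 mm² = 2.820e-07 m²
R_1 = (1.11×10^-7)(3.25)/(2.820e-07) = 1.279 Ω
Seg 2: A = πr² = π(7.9100e-04 m)² = 1.966e-06 m²
R_2 = (5.89×10^-8)(19.2)/(1.966e-06) = 0.5753 Ω
Seg 3: A = 6.12 mm² = 6.120e-06 m²
R_3 = (5.89×10^-8)(4.34)/(6.120e-06) = 0.04177 Ω
R_total = R_1 + R_2 + R_3 = 1.90 Ω

1.90 Ω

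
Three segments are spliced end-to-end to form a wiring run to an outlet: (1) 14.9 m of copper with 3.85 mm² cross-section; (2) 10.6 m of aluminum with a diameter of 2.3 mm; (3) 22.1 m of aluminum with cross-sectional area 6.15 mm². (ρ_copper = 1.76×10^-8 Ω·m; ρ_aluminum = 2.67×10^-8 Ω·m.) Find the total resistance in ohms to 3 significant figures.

Seg 1: A = 3.85 mm² = 3.850e-06 m²
R_1 = (1.76×10^-8)(14.9)/(3.850e-06) = 0.06811 Ω
Seg 2: A = π(d/2)² = π(1.1500e-03 m)² = 4.155e-06 m²
R_2 = (2.67×10^-8)(10.6)/(4.155e-06) = 0.06812 Ω
Seg 3: A = 6.15 mm² = 6.150e-06 m²
R_3 = (2.67×10^-8)(22.1)/(6.150e-06) = 0.09595 Ω
R_total = R_1 + R_2 + R_3 = 0.232 Ω

0.232 Ω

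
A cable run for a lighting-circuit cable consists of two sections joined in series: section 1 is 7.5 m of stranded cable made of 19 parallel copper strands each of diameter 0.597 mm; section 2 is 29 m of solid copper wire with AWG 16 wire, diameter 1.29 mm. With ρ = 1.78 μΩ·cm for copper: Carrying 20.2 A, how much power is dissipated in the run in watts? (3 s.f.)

171 W

ρ = 1.78 μΩ·cm = 1.78×10^-8 Ω·m
Section 1: A_strand = π(2.9850e-04)² = 2.799e-07 m²; R₁ = ρL/(N·A_s) = (1.78×10^-8)(7.5)/(19×2.799e-07) = 0.0251 Ω
Section 2: A = π(1.29/2 mm)² = π(6.4500e-04 m)² = 1.307e-06 m²
R₂ = (1.78×10^-8)(29)/(1.307e-06) = 0.395 Ω
R = R₁ + R₂ = 0.4201 Ω
P = I²R = (20.2)² × 0.4201 = 171 W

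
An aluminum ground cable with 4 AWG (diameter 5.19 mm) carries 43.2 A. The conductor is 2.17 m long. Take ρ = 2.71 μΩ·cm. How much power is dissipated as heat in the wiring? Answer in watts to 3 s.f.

5.19 W

ρ = 2.71 μΩ·cm = 2.71×10^-8 Ω·m
A = π(5.19/2 mm)² = π(2.5950e-03 m)² = 2.116e-05 m²
R = ρL/A = (2.71×10^-8)(2.17)/(2.116e-05) = 0.00278 Ω
P = I²R = (43.2)² × 0.00278 = 5.19 W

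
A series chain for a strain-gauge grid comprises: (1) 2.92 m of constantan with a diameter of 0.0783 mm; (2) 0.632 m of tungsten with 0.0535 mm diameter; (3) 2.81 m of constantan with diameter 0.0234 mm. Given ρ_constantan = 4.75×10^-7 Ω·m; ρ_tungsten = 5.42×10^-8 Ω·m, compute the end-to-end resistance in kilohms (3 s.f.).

3.41 kΩ

Seg 1: A = π(d/2)² = π(3.9150e-05 m)² = 4.815e-09 m²
R_1 = (4.75×10^-7)(2.92)/(4.815e-09) = 288 Ω
Seg 2: A = π(d/2)² = π(2.6750e-05 m)² = 2.248e-09 m²
R_2 = (5.42×10^-8)(0.632)/(2.248e-09) = 15.24 Ω
Seg 3: A = π(d/2)² = π(1.1700e-05 m)² = 4.301e-10 m²
R_3 = (4.75×10^-7)(2.81)/(4.301e-10) = 3104 Ω
R_total = R_1 + R_2 + R_3 = 3.41 kΩ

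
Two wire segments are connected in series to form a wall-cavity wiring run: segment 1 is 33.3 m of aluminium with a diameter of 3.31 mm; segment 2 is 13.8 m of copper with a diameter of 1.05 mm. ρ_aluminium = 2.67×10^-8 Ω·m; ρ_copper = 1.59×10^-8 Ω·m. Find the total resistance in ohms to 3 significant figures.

0.357 Ω

Segment 1: A = π(d/2)² = π(1.6550e-03 m)² = 8.605e-06 m²
R₁ = ρL/A = (2.67×10^-8)(33.3)/(8.605e-06) = 0.1033 Ω
Segment 2: A = π(d/2)² = π(5.2500e-04 m)² = 8.659e-07 m²
R₂ = (1.59×10^-8)(13.8)/(8.659e-07) = 0.2534 Ω
R = R₁ + R₂ = 0.357 Ω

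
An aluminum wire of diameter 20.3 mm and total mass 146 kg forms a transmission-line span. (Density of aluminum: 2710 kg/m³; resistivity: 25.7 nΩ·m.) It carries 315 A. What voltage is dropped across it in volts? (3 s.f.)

4.16 V

ρ = 25.7 nΩ·m = 2.57×10^-8 Ω·m
A = π(d/2)² = π(1.0150e-02 m)² = 3.2365e-04 m²
L = m/(density·A) = 146/(2710×3.2365e-04) = 166.5 m
R = ρL/A = (2.57×10^-8)(166.5)/(3.2365e-04) = 0.01322 Ω
V = IR = 315 × 0.01322 = 4.16 V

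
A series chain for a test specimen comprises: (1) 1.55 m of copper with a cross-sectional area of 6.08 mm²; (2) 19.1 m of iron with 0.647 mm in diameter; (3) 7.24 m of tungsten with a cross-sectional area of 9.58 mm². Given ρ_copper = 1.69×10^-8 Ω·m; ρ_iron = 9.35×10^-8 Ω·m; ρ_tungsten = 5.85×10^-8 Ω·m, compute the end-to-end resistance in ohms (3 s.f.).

5.48 Ω

Seg 1: A = 6.08 mm² = 6.080e-06 m²
R_1 = (1.69×10^-8)(1.55)/(6.080e-06) = 0.004308 Ω
Seg 2: A = π(d/2)² = π(3.2350e-04 m)² = 3.288e-07 m²
R_2 = (9.35×10^-8)(19.1)/(3.288e-07) = 5.432 Ω
Seg 3: A = 9.58 mm² = 9.580e-06 m²
R_3 = (5.85×10^-8)(7.24)/(9.580e-06) = 0.04421 Ω
R_total = R_1 + R_2 + R_3 = 5.48 Ω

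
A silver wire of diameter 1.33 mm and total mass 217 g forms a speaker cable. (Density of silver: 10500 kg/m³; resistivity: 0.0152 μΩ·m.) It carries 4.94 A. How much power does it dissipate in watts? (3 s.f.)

3.97 W

ρ = 0.0152 μΩ·m = 1.52×10^-8 Ω·m
A = π(d/2)² = π(6.6500e-04 m)² = 1.3893e-06 m²
L = m/(density·A) = 0.217/(10500×1.3893e-06) = 14.88 m
R = ρL/A = (1.52×10^-8)(14.88)/(1.3893e-06) = 0.1628 Ω
P = I²R = (4.94)² × 0.1628 = 3.97 W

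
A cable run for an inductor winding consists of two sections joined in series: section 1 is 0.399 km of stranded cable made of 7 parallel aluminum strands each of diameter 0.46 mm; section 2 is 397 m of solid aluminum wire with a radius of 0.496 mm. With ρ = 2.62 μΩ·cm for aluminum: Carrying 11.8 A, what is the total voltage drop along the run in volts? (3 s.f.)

ρ = 2.62 μΩ·cm = 2.62×10^-8 Ω·m
Section 1: A_strand = π(2.3000e-04)² = 1.662e-07 m²; R₁ = ρL/(N·A_s) = (2.62×10^-8)(399)/(7×1.662e-07) = 8.986 Ω
Section 2: A = πr² = π(4.9600e-04 m)² = 7.729e-07 m²
R₂ = (2.62×10^-8)(397)/(7.729e-07) = 13.46 Ω
R = R₁ + R₂ = 22.44 Ω
V = IR = 11.8 × 22.44 = 265 V

265 V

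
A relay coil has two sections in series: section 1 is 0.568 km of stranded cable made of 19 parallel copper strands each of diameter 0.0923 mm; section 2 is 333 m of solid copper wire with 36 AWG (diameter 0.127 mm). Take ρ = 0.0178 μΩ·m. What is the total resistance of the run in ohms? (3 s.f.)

547 Ω

ρ = 0.0178 μΩ·m = 1.78×10^-8 Ω·m
Section 1: A_strand = π(4.6150e-05)² = 6.691e-09 m²; R₁ = ρL/(N·A_s) = (1.78×10^-8)(568)/(19×6.691e-09) = 79.53 Ω
Section 2: A = π(0.127/2 mm)² = π(6.3500e-05 m)² = 1.267e-08 m²
R₂ = (1.78×10^-8)(333)/(1.267e-08) = 467.9 Ω
R = R₁ + R₂ = 547 Ω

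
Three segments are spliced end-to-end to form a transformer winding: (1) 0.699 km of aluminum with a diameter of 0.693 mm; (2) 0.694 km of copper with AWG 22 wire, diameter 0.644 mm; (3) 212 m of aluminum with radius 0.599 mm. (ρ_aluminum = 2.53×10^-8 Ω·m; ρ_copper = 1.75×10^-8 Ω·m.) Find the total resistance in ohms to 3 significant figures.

88.9 Ω

Seg 1: A = π(d/2)² = π(3.4650e-04 m)² = 3.772e-07 m²
R_1 = (2.53×10^-8)(699)/(3.772e-07) = 46.89 Ω
Seg 2: A = π(0.644/2 mm)² = π(3.2200e-04 m)² = 3.257e-07 m²
R_2 = (1.75×10^-8)(694)/(3.257e-07) = 37.29 Ω
Seg 3: A = πr² = π(5.9900e-04 m)² = 1.127e-06 m²
R_3 = (2.53×10^-8)(212)/(1.127e-06) = 4.758 Ω
R_total = R_1 + R_2 + R_3 = 88.9 Ω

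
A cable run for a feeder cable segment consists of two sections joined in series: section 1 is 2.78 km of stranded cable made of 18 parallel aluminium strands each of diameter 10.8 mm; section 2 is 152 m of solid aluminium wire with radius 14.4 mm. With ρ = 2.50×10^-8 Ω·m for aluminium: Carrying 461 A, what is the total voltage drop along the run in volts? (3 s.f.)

Section 1: A_strand = π(5.4000e-03)² = 9.161e-05 m²; R₁ = ρL/(N·A_s) = (2.50×10^-8)(2780)/(18×9.161e-05) = 0.04215 Ω
Section 2: A = πr² = π(1.4400e-02 m)² = 6.514e-04 m²
R₂ = (2.50×10^-8)(152)/(6.514e-04) = 0.005833 Ω
R = R₁ + R₂ = 0.04798 Ω
V = IR = 461 × 0.04798 = 22.1 V

22.1 V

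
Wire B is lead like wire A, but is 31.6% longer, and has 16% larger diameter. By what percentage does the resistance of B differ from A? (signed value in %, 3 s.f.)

R ∝ L/d², so R_B/R_A = (1 + 31.6/100) × (1 + 16/100)⁻²
= 1.316 × 0.7432 = 0.978
(R_B − R_A)/R_A = 0.978 − 1 = -2.20%

-2.20%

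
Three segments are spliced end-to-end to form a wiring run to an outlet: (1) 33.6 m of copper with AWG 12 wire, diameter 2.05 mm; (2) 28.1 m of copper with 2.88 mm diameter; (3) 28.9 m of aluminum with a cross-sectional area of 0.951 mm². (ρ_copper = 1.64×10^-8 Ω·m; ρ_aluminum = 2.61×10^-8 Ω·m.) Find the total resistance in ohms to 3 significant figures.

Seg 1: A = π(2.05/2 mm)² = π(1.0250e-03 m)² = 3.301e-06 m²
R_1 = (1.64×10^-8)(33.6)/(3.301e-06) = 0.1669 Ω
Seg 2: A = π(d/2)² = π(1.4400e-03 m)² = 6.514e-06 m²
R_2 = (1.64×10^-8)(28.1)/(6.514e-06) = 0.07074 Ω
Seg 3: A = 0.951 mm² = 9.510e-07 m²
R_3 = (2.61×10^-8)(28.9)/(9.510e-07) = 0.7932 Ω
R_total = R_1 + R_2 + R_3 = 1.03 Ω

1.03 Ω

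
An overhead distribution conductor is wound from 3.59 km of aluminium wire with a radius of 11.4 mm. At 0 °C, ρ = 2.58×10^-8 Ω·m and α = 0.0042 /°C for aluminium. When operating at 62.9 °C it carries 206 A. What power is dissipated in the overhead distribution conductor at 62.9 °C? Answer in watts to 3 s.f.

12200 W

A = πr² = π(1.1400e-02 m)² = 4.083e-04 m²
R₍0₎ = ρL/A = (2.58×10^-8)(3590)/(4.083e-04) = 0.2269 Ω
R₍62.9₎ = R₍0₎(1 + αΔT) = 0.2269 × (1 + 0.0042×62.9) = 0.2868 Ω
P = I²R = (206)² × 0.2868 = 12200 W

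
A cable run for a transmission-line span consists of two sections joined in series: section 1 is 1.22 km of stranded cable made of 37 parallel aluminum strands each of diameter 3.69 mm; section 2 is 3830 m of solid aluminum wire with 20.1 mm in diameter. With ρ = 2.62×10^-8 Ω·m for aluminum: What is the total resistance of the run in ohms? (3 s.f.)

0.397 Ω

Section 1: A_strand = π(1.8450e-03)² = 1.069e-05 m²; R₁ = ρL/(N·A_s) = (2.62×10^-8)(1220)/(37×1.069e-05) = 0.08078 Ω
Section 2: A = π(d/2)² = π(1.0050e-02 m)² = 3.173e-04 m²
R₂ = (2.62×10^-8)(3830)/(3.173e-04) = 0.3162 Ω
R = R₁ + R₂ = 0.397 Ω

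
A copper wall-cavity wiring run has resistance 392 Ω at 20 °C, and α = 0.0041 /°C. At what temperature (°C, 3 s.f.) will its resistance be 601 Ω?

150 °C

R = R₀(1 + α(T − T₀)) ⇒ T = T₀ + (R/R₀ − 1)/α
T = 20 + (601/392 − 1)/0.0041 = 20 + (0.5332)/0.0041 = 150 °C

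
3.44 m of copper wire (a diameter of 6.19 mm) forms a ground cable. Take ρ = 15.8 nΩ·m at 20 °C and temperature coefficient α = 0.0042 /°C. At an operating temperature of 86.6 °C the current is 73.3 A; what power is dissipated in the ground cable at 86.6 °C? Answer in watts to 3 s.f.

ρ = 15.8 nΩ·m = 1.58×10^-8 Ω·m
A = π(d/2)² = π(3.0950e-03 m)² = 3.009e-05 m²
R₍20₎ = ρL/A = (1.58×10^-8)(3.44)/(3.009e-05) = 0.001806 Ω
R₍86.6₎ = R₍20₎(1 + αΔT) = 0.001806 × (1 + 0.0042×66.6) = 0.002311 Ω
P = I²R = (73.3)² × 0.002311 = 12.4 W

12.4 W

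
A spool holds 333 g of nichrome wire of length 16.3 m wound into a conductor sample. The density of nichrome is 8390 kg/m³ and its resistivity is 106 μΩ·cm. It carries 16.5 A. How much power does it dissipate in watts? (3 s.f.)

ρ = 106 μΩ·cm = 1.06×10^-6 Ω·m
A = m/(density·L) = 0.333/(8390×16.3) = 2.4350e-06 m²
R = ρL/A = (1.06×10^-6)(16.3)/(2.4350e-06) = 7.096 Ω
P = I²R = (16.5)² × 7.096 = 1930 W

1930 W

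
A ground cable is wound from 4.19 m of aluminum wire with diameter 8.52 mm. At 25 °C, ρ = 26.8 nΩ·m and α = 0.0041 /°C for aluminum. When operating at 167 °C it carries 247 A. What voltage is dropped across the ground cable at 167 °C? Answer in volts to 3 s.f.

ρ = 26.8 nΩ·m = 2.68×10^-8 Ω·m
A = π(d/2)² = π(4.2600e-03 m)² = 5.701e-05 m²
R₍25₎ = ρL/A = (2.68×10^-8)(4.19)/(5.701e-05) = 0.00197 Ω
R₍167₎ = R₍25₎(1 + αΔT) = 0.00197 × (1 + 0.0041×142) = 0.003116 Ω
V = IR = 247 × 0.003116 = 0.770 V

0.770 V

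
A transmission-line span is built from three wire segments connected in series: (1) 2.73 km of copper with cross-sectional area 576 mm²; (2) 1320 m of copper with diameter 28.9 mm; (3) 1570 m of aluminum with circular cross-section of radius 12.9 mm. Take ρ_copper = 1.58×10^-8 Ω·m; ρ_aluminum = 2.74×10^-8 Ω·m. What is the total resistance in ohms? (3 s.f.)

Seg 1: A = 576 mm² = 5.760e-04 m²
R_1 = (1.58×10^-8)(2730)/(5.760e-04) = 0.07489 Ω
Seg 2: A = π(d/2)² = π(1.4450e-02 m)² = 6.560e-04 m²
R_2 = (1.58×10^-8)(1320)/(6.560e-04) = 0.03179 Ω
Seg 3: A = πr² = π(1.2900e-02 m)² = 5.228e-04 m²
R_3 = (2.74×10^-8)(1570)/(5.228e-04) = 0.08229 Ω
R_total = R_1 + R_2 + R_3 = 0.189 Ω

0.189 Ω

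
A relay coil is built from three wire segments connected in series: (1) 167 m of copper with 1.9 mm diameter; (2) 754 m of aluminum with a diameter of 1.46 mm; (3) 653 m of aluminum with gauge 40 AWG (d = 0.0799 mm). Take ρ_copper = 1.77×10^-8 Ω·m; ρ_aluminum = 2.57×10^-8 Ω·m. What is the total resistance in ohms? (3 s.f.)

Seg 1: A = π(d/2)² = π(9.5000e-04 m)² = 2.835e-06 m²
R_1 = (1.77×10^-8)(167)/(2.835e-06) = 1.043 Ω
Seg 2: A = π(d/2)² = π(7.3000e-04 m)² = 1.674e-06 m²
R_2 = (2.57×10^-8)(754)/(1.674e-06) = 11.57 Ω
Seg 3: A = π(0.0799/2 mm)² = π(3.9950e-05 m)² = 5.014e-09 m²
R_3 = (2.57×10^-8)(653)/(5.014e-09) = 3347 Ω
R_total = R_1 + R_2 + R_3 = 3360 Ω

3360 Ω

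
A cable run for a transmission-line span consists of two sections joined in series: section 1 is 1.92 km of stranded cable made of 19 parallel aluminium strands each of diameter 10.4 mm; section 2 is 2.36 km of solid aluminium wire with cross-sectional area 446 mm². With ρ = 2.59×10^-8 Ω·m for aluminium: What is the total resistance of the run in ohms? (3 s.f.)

Section 1: A_strand = π(5.2000e-03)² = 8.495e-05 m²; R₁ = ρL/(N·A_s) = (2.59×10^-8)(1920)/(19×8.495e-05) = 0.03081 Ω
Section 2: A = 446 mm² = 4.460e-04 m²
R₂ = (2.59×10^-8)(2360)/(4.460e-04) = 0.137 Ω
R = R₁ + R₂ = 0.168 Ω

0.168 Ω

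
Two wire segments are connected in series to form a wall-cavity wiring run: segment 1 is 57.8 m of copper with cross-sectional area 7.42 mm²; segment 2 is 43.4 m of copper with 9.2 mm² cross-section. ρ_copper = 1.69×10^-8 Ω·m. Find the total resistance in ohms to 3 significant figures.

0.211 Ω

Segment 1: A = 7.42 mm² = 7.420e-06 m²
R₁ = ρL/A = (1.69×10^-8)(57.8)/(7.420e-06) = 0.1316 Ω
Segment 2: A = 9.2 mm² = 9.200e-06 m²
R₂ = (1.69×10^-8)(43.4)/(9.200e-06) = 0.07972 Ω
R = R₁ + R₂ = 0.211 Ω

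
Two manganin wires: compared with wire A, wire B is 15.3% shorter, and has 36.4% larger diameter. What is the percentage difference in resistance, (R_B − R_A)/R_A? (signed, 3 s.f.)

-54.5%

R ∝ L/d², so R_B/R_A = (1 − 15.3/100) × (1 + 36.4/100)⁻²
= 0.847 × 0.5375 = 0.4552
(R_B − R_A)/R_A = 0.4552 − 1 = -54.5%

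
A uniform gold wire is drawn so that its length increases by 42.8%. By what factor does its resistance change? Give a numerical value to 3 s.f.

k = 1 + 42.8/100 = 1.428; volume constant ⇒ A' = A/k, so R' = k²R.
Factor = 2.04

2.04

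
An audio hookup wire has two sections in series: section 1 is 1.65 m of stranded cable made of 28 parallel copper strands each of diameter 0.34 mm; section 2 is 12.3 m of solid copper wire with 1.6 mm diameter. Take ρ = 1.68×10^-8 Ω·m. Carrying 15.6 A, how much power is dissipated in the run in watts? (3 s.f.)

27.7 W

Section 1: A_strand = π(1.7000e-04)² = 9.079e-08 m²; R₁ = ρL/(N·A_s) = (1.68×10^-8)(1.65)/(28×9.079e-08) = 0.0109 Ω
Section 2: A = π(d/2)² = π(8.0000e-04 m)² = 2.011e-06 m²
R₂ = (1.68×10^-8)(12.3)/(2.011e-06) = 0.1028 Ω
R = R₁ + R₂ = 0.1137 Ω
P = I²R = (15.6)² × 0.1137 = 27.7 W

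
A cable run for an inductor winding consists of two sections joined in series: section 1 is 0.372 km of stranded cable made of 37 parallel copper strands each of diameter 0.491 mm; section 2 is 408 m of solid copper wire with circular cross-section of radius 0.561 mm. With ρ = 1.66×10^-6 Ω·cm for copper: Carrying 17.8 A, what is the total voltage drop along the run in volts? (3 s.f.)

ρ = 1.66×10^-6 Ω·cm = 1.66×10^-8 Ω·m
Section 1: A_strand = π(2.4550e-04)² = 1.893e-07 m²; R₁ = ρL/(N·A_s) = (1.66×10^-8)(372)/(37×1.893e-07) = 0.8814 Ω
Section 2: A = πr² = π(5.6100e-04 m)² = 9.887e-07 m²
R₂ = (1.66×10^-8)(408)/(9.887e-07) = 6.85 Ω
R = R₁ + R₂ = 7.731 Ω
V = IR = 17.8 × 7.731 = 138 V

138 V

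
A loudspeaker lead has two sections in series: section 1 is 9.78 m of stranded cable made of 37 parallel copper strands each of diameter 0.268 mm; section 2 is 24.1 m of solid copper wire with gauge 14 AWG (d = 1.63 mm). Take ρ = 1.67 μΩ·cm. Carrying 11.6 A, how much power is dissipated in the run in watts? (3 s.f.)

ρ = 1.67 μΩ·cm = 1.67×10^-8 Ω·m
Section 1: A_strand = π(1.3400e-04)² = 5.641e-08 m²; R₁ = ρL/(N·A_s) = (1.67×10^-8)(9.78)/(37×5.641e-08) = 0.07825 Ω
Section 2: A = π(1.63/2 mm)² = π(8.1500e-04 m)² = 2.087e-06 m²
R₂ = (1.67×10^-8)(24.1)/(2.087e-06) = 0.1929 Ω
R = R₁ + R₂ = 0.2711 Ω
P = I²R = (11.6)² × 0.2711 = 36.5 W

36.5 W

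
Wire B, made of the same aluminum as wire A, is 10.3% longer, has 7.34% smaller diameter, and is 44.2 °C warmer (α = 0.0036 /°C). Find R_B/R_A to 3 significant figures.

R ∝ ρL/d² with ρ ∝ (1+αΔT), so R_B/R_A = (1 + 10.3/100) × (1 − 7.34/100)⁻² × (1 + 0.0036×44.2)
= 1.103 × 1.165 × 1.159 = 1.49

1.49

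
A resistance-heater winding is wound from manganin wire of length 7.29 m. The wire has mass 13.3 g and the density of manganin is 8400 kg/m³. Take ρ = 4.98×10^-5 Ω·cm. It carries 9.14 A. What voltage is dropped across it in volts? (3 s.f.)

ρ = 4.98×10^-5 Ω·cm = 4.98×10^-7 Ω·m
A = m/(density·L) = 0.0133/(8400×7.29) = 2.1719e-07 m²
R = ρL/A = (4.98×10^-7)(7.29)/(2.1719e-07) = 16.72 Ω
V = IR = 9.14 × 16.72 = 153 V

153 V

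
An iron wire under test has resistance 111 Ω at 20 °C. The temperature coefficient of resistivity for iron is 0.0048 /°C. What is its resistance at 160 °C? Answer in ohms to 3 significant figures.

186 Ω

ΔT = 160 − 20 = 140 °C
R = R₀(1 + αΔT) = 111 × (1 + 0.0048×140) = 111 × 1.672 = 186 Ω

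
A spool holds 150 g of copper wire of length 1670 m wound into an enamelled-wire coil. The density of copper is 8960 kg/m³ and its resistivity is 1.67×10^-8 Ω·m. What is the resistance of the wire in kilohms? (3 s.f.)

2.78 kΩ

A = m/(density·L) = 0.15/(8960×1670) = 1.0025e-08 m²
R = ρL/A = (1.67×10^-8)(1670)/(1.0025e-08) = 2.78 kΩ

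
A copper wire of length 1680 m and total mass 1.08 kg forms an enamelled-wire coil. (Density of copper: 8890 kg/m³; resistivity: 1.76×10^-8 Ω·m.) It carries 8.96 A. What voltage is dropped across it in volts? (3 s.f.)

3660 V

A = m/(density·L) = 1.08/(8890×1680) = 7.2312e-08 m²
R = ρL/A = (1.76×10^-8)(1680)/(7.2312e-08) = 408.9 Ω
V = IR = 8.96 × 408.9 = 3660 V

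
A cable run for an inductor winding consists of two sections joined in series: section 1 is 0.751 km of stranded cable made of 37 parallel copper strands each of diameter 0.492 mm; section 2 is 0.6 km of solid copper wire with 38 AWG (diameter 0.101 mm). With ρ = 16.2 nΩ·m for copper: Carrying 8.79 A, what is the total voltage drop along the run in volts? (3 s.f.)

10700 V

ρ = 16.2 nΩ·m = 1.62×10^-8 Ω·m
Section 1: A_strand = π(2.4600e-04)² = 1.901e-07 m²; R₁ = ρL/(N·A_s) = (1.62×10^-8)(751)/(37×1.901e-07) = 1.73 Ω
Section 2: A = π(0.101/2 mm)² = π(5.0500e-05 m)² = 8.012e-09 m²
R₂ = (1.62×10^-8)(600)/(8.012e-09) = 1213 Ω
R = R₁ + R₂ = 1215 Ω
V = IR = 8.79 × 1215 = 10700 V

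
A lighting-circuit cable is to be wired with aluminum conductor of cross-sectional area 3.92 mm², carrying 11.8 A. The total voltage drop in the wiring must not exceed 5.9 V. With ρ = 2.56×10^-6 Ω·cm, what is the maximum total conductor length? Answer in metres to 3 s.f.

76.6 m

ρ = 2.56×10^-6 Ω·cm = 2.56×10^-8 Ω·m
A = 3.92 mm² = 3.920e-06 m²
L_max = V_max·A/(1·ρI) = (5.9)(3.920e-06)/(2.56×10^-8×11.8) = 76.6 m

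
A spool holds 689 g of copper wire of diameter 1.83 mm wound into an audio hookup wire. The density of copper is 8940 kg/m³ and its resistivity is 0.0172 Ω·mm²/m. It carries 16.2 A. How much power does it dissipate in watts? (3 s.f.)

50.3 W

ρ = 0.0172 Ω·mm²/m = 1.72×10^-8 Ω·m
A = π(d/2)² = π(9.1500e-04 m)² = 2.6302e-06 m²
L = m/(density·A) = 0.689/(8940×2.6302e-06) = 29.3 m
R = ρL/A = (1.72×10^-8)(29.3)/(2.6302e-06) = 0.1916 Ω
P = I²R = (16.2)² × 0.1916 = 50.3 W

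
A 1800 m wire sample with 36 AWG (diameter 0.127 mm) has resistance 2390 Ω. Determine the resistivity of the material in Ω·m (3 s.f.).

A = π(0.127/2 mm)² = π(6.3500e-05 m)² = 1.267e-08 m²
ρ = RA/L = (2390)(1.267e-08)/(1800) = 1.68×10^-8 Ω·m

1.68×10^-8 Ω·m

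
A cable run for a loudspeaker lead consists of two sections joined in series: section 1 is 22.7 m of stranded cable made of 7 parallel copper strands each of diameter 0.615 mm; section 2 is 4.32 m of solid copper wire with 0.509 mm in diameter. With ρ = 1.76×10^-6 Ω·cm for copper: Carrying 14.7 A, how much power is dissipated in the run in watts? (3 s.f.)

ρ = 1.76×10^-6 Ω·cm = 1.76×10^-8 Ω·m
Section 1: A_strand = π(3.0750e-04)² = 2.971e-07 m²; R₁ = ρL/(N·A_s) = (1.76×10^-8)(22.7)/(7×2.971e-07) = 0.1921 Ω
Section 2: A = π(d/2)² = π(2.5450e-04 m)² = 2.035e-07 m²
R₂ = (1.76×10^-8)(4.32)/(2.035e-07) = 0.3737 Ω
R = R₁ + R₂ = 0.5658 Ω
P = I²R = (14.7)² × 0.5658 = 122 W

122 W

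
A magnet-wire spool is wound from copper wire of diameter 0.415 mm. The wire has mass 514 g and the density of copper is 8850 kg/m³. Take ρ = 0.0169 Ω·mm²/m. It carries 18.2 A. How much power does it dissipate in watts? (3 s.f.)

ρ = 0.0169 Ω·mm²/m = 1.69×10^-8 Ω·m
A = π(d/2)² = π(2.0750e-04 m)² = 1.3527e-07 m²
L = m/(density·A) = 0.514/(8850×1.3527e-07) = 429.4 m
R = ρL/A = (1.69×10^-8)(429.4)/(1.3527e-07) = 53.65 Ω
P = I²R = (18.2)² × 53.65 = 17800 W

17800 W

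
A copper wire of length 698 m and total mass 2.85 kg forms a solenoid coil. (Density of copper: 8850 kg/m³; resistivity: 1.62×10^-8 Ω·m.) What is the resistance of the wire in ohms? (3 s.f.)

24.5 Ω

A = m/(density·L) = 2.85/(8850×698) = 4.6137e-07 m²
R = ρL/A = (1.62×10^-8)(698)/(4.6137e-07) = 24.5 Ω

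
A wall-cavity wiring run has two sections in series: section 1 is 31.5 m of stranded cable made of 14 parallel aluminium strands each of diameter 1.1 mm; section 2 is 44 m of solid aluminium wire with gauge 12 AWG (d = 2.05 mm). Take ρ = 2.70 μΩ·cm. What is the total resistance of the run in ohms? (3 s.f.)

ρ = 2.70 μΩ·cm = 2.70×10^-8 Ω·m
Section 1: A_strand = π(5.5000e-04)² = 9.503e-07 m²; R₁ = ρL/(N·A_s) = (2.70×10^-8)(31.5)/(14×9.503e-07) = 0.06393 Ω
Section 2: A = π(2.05/2 mm)² = π(1.0250e-03 m)² = 3.301e-06 m²
R₂ = (2.70×10^-8)(44)/(3.301e-06) = 0.3599 Ω
R = R₁ + R₂ = 0.424 Ω

0.424 Ω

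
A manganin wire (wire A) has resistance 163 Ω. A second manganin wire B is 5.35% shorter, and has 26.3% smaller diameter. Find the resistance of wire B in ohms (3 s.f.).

R ∝ L/d², so R_B/R_A = (1 − 5.35/100) × (1 − 26.3/100)⁻²
= 0.9465 × 1.841 = 1.743
R_B = 1.743 × 163 = 284 Ω

284 Ω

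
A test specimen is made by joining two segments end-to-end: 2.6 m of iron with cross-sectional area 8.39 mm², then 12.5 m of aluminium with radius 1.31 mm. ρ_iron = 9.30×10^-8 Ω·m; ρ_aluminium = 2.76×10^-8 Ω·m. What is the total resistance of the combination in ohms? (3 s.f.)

0.0928 Ω

Segment 1: A = 8.39 mm² = 8.390e-06 m²
R₁ = ρL/A = (9.30×10^-8)(2.6)/(8.390e-06) = 0.02882 Ω
Segment 2: A = πr² = π(1.3100e-03 m)² = 5.391e-06 m²
R₂ = (2.76×10^-8)(12.5)/(5.391e-06) = 0.06399 Ω
R = R₁ + R₂ = 0.0928 Ω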